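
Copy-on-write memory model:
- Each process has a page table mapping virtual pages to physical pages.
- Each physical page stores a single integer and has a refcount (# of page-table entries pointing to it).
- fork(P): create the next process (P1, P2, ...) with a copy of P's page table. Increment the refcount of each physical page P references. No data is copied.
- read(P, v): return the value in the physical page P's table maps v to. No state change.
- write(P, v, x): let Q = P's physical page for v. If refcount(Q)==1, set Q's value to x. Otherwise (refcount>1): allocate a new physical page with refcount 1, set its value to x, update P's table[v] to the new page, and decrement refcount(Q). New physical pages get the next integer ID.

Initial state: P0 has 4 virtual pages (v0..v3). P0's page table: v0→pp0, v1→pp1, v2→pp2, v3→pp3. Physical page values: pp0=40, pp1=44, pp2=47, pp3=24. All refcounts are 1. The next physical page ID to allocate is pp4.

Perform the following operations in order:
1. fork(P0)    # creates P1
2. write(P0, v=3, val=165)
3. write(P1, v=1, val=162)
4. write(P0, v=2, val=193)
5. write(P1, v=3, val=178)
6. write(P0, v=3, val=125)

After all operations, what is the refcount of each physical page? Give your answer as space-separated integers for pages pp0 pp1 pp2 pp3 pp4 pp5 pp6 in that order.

Answer: 2 1 1 1 1 1 1

Derivation:
Op 1: fork(P0) -> P1. 4 ppages; refcounts: pp0:2 pp1:2 pp2:2 pp3:2
Op 2: write(P0, v3, 165). refcount(pp3)=2>1 -> COPY to pp4. 5 ppages; refcounts: pp0:2 pp1:2 pp2:2 pp3:1 pp4:1
Op 3: write(P1, v1, 162). refcount(pp1)=2>1 -> COPY to pp5. 6 ppages; refcounts: pp0:2 pp1:1 pp2:2 pp3:1 pp4:1 pp5:1
Op 4: write(P0, v2, 193). refcount(pp2)=2>1 -> COPY to pp6. 7 ppages; refcounts: pp0:2 pp1:1 pp2:1 pp3:1 pp4:1 pp5:1 pp6:1
Op 5: write(P1, v3, 178). refcount(pp3)=1 -> write in place. 7 ppages; refcounts: pp0:2 pp1:1 pp2:1 pp3:1 pp4:1 pp5:1 pp6:1
Op 6: write(P0, v3, 125). refcount(pp4)=1 -> write in place. 7 ppages; refcounts: pp0:2 pp1:1 pp2:1 pp3:1 pp4:1 pp5:1 pp6:1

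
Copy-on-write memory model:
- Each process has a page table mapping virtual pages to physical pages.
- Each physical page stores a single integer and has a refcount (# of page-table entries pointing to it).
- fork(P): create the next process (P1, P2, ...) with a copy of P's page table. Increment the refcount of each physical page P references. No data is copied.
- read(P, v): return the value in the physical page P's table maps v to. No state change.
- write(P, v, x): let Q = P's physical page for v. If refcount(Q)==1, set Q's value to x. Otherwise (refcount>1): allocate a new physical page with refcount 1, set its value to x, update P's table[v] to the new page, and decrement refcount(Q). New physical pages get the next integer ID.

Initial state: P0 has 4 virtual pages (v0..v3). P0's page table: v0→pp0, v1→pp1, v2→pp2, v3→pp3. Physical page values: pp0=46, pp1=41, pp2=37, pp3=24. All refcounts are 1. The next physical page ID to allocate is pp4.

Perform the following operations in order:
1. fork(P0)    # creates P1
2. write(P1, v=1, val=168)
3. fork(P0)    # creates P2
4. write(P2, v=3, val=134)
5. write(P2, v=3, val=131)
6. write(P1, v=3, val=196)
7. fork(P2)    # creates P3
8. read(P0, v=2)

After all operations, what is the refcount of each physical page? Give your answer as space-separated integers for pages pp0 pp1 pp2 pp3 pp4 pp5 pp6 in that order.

Answer: 4 3 4 1 1 2 1

Derivation:
Op 1: fork(P0) -> P1. 4 ppages; refcounts: pp0:2 pp1:2 pp2:2 pp3:2
Op 2: write(P1, v1, 168). refcount(pp1)=2>1 -> COPY to pp4. 5 ppages; refcounts: pp0:2 pp1:1 pp2:2 pp3:2 pp4:1
Op 3: fork(P0) -> P2. 5 ppages; refcounts: pp0:3 pp1:2 pp2:3 pp3:3 pp4:1
Op 4: write(P2, v3, 134). refcount(pp3)=3>1 -> COPY to pp5. 6 ppages; refcounts: pp0:3 pp1:2 pp2:3 pp3:2 pp4:1 pp5:1
Op 5: write(P2, v3, 131). refcount(pp5)=1 -> write in place. 6 ppages; refcounts: pp0:3 pp1:2 pp2:3 pp3:2 pp4:1 pp5:1
Op 6: write(P1, v3, 196). refcount(pp3)=2>1 -> COPY to pp6. 7 ppages; refcounts: pp0:3 pp1:2 pp2:3 pp3:1 pp4:1 pp5:1 pp6:1
Op 7: fork(P2) -> P3. 7 ppages; refcounts: pp0:4 pp1:3 pp2:4 pp3:1 pp4:1 pp5:2 pp6:1
Op 8: read(P0, v2) -> 37. No state change.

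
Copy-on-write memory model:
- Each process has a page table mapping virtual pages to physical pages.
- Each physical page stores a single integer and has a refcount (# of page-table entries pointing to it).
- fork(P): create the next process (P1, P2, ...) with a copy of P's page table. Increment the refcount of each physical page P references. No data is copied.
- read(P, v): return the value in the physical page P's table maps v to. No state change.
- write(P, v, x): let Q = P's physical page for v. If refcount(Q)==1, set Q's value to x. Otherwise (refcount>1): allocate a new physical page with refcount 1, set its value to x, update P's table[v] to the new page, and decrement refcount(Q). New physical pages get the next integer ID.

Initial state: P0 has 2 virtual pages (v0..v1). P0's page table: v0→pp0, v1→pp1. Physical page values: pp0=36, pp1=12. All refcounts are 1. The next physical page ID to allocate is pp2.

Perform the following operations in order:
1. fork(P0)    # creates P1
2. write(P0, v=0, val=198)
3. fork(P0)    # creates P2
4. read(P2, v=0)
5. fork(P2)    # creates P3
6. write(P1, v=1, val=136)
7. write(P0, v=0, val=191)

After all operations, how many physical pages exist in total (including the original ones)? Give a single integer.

Answer: 5

Derivation:
Op 1: fork(P0) -> P1. 2 ppages; refcounts: pp0:2 pp1:2
Op 2: write(P0, v0, 198). refcount(pp0)=2>1 -> COPY to pp2. 3 ppages; refcounts: pp0:1 pp1:2 pp2:1
Op 3: fork(P0) -> P2. 3 ppages; refcounts: pp0:1 pp1:3 pp2:2
Op 4: read(P2, v0) -> 198. No state change.
Op 5: fork(P2) -> P3. 3 ppages; refcounts: pp0:1 pp1:4 pp2:3
Op 6: write(P1, v1, 136). refcount(pp1)=4>1 -> COPY to pp3. 4 ppages; refcounts: pp0:1 pp1:3 pp2:3 pp3:1
Op 7: write(P0, v0, 191). refcount(pp2)=3>1 -> COPY to pp4. 5 ppages; refcounts: pp0:1 pp1:3 pp2:2 pp3:1 pp4:1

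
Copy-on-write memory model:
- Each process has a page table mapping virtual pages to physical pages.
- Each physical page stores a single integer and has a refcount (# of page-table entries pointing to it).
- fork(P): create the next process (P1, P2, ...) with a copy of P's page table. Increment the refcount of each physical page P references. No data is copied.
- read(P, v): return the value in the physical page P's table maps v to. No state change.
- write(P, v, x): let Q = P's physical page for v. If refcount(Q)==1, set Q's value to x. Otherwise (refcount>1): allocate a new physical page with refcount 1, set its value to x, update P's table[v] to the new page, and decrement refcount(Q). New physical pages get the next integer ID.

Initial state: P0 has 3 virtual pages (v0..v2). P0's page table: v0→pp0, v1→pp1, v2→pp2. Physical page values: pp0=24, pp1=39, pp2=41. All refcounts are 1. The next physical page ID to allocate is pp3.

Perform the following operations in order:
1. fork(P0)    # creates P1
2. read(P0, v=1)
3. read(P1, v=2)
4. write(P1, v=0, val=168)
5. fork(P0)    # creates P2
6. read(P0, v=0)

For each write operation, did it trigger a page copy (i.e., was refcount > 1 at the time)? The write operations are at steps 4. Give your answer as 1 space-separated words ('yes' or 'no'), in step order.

Op 1: fork(P0) -> P1. 3 ppages; refcounts: pp0:2 pp1:2 pp2:2
Op 2: read(P0, v1) -> 39. No state change.
Op 3: read(P1, v2) -> 41. No state change.
Op 4: write(P1, v0, 168). refcount(pp0)=2>1 -> COPY to pp3. 4 ppages; refcounts: pp0:1 pp1:2 pp2:2 pp3:1
Op 5: fork(P0) -> P2. 4 ppages; refcounts: pp0:2 pp1:3 pp2:3 pp3:1
Op 6: read(P0, v0) -> 24. No state change.

yes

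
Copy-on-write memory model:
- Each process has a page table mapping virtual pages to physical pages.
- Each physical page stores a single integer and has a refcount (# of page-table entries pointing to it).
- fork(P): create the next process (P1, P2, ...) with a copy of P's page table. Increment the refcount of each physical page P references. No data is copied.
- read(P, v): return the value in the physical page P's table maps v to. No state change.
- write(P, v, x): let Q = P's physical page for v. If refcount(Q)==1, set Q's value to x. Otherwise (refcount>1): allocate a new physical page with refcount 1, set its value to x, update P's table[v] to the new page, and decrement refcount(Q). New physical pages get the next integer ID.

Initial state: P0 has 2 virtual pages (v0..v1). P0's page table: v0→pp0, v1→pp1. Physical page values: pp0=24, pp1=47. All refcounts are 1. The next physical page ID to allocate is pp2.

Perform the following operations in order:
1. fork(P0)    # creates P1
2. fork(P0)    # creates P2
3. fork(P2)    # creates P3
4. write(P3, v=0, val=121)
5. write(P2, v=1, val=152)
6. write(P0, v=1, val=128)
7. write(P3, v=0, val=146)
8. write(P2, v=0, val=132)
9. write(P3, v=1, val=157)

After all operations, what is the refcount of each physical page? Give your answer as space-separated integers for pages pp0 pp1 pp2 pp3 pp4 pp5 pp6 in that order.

Answer: 2 1 1 1 1 1 1

Derivation:
Op 1: fork(P0) -> P1. 2 ppages; refcounts: pp0:2 pp1:2
Op 2: fork(P0) -> P2. 2 ppages; refcounts: pp0:3 pp1:3
Op 3: fork(P2) -> P3. 2 ppages; refcounts: pp0:4 pp1:4
Op 4: write(P3, v0, 121). refcount(pp0)=4>1 -> COPY to pp2. 3 ppages; refcounts: pp0:3 pp1:4 pp2:1
Op 5: write(P2, v1, 152). refcount(pp1)=4>1 -> COPY to pp3. 4 ppages; refcounts: pp0:3 pp1:3 pp2:1 pp3:1
Op 6: write(P0, v1, 128). refcount(pp1)=3>1 -> COPY to pp4. 5 ppages; refcounts: pp0:3 pp1:2 pp2:1 pp3:1 pp4:1
Op 7: write(P3, v0, 146). refcount(pp2)=1 -> write in place. 5 ppages; refcounts: pp0:3 pp1:2 pp2:1 pp3:1 pp4:1
Op 8: write(P2, v0, 132). refcount(pp0)=3>1 -> COPY to pp5. 6 ppages; refcounts: pp0:2 pp1:2 pp2:1 pp3:1 pp4:1 pp5:1
Op 9: write(P3, v1, 157). refcount(pp1)=2>1 -> COPY to pp6. 7 ppages; refcounts: pp0:2 pp1:1 pp2:1 pp3:1 pp4:1 pp5:1 pp6:1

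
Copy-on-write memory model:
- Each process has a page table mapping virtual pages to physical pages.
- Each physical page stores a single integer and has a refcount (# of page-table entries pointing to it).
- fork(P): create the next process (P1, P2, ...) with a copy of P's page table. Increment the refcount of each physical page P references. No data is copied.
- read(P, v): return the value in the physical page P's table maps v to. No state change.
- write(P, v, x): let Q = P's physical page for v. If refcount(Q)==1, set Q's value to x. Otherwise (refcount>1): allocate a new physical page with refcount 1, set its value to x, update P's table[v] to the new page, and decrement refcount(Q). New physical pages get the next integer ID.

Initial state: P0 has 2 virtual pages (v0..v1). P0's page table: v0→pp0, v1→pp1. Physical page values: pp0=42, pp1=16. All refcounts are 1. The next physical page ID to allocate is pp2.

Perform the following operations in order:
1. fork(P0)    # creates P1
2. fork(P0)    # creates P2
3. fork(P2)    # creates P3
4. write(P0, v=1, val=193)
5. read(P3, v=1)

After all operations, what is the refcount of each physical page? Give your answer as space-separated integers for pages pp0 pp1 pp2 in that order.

Answer: 4 3 1

Derivation:
Op 1: fork(P0) -> P1. 2 ppages; refcounts: pp0:2 pp1:2
Op 2: fork(P0) -> P2. 2 ppages; refcounts: pp0:3 pp1:3
Op 3: fork(P2) -> P3. 2 ppages; refcounts: pp0:4 pp1:4
Op 4: write(P0, v1, 193). refcount(pp1)=4>1 -> COPY to pp2. 3 ppages; refcounts: pp0:4 pp1:3 pp2:1
Op 5: read(P3, v1) -> 16. No state change.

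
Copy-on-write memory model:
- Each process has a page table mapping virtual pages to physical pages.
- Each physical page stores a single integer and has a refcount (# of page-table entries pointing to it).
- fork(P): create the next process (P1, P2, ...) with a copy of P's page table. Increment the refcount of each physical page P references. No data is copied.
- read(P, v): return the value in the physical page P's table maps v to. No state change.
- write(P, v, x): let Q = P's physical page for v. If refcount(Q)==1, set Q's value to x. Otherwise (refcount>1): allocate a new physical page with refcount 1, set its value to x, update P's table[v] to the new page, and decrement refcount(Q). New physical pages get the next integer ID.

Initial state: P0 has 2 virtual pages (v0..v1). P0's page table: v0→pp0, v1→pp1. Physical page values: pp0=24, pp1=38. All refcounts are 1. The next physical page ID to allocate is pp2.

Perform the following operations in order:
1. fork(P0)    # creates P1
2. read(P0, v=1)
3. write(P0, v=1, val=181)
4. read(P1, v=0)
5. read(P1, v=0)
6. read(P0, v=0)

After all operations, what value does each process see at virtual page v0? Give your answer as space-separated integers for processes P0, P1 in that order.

Answer: 24 24

Derivation:
Op 1: fork(P0) -> P1. 2 ppages; refcounts: pp0:2 pp1:2
Op 2: read(P0, v1) -> 38. No state change.
Op 3: write(P0, v1, 181). refcount(pp1)=2>1 -> COPY to pp2. 3 ppages; refcounts: pp0:2 pp1:1 pp2:1
Op 4: read(P1, v0) -> 24. No state change.
Op 5: read(P1, v0) -> 24. No state change.
Op 6: read(P0, v0) -> 24. No state change.
P0: v0 -> pp0 = 24
P1: v0 -> pp0 = 24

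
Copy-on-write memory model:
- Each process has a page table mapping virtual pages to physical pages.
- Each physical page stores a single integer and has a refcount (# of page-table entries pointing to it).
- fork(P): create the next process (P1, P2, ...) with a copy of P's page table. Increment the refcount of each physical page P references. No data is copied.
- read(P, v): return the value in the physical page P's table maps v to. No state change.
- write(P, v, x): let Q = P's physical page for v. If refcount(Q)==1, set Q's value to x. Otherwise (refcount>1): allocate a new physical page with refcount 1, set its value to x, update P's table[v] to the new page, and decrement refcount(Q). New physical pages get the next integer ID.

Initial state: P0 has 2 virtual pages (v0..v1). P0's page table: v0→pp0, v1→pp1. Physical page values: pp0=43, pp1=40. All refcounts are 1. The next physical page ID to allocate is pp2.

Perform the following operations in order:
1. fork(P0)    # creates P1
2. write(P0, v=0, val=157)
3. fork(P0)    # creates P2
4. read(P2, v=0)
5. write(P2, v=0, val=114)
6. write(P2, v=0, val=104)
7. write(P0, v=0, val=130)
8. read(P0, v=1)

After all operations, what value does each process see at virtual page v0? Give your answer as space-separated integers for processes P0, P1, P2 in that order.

Answer: 130 43 104

Derivation:
Op 1: fork(P0) -> P1. 2 ppages; refcounts: pp0:2 pp1:2
Op 2: write(P0, v0, 157). refcount(pp0)=2>1 -> COPY to pp2. 3 ppages; refcounts: pp0:1 pp1:2 pp2:1
Op 3: fork(P0) -> P2. 3 ppages; refcounts: pp0:1 pp1:3 pp2:2
Op 4: read(P2, v0) -> 157. No state change.
Op 5: write(P2, v0, 114). refcount(pp2)=2>1 -> COPY to pp3. 4 ppages; refcounts: pp0:1 pp1:3 pp2:1 pp3:1
Op 6: write(P2, v0, 104). refcount(pp3)=1 -> write in place. 4 ppages; refcounts: pp0:1 pp1:3 pp2:1 pp3:1
Op 7: write(P0, v0, 130). refcount(pp2)=1 -> write in place. 4 ppages; refcounts: pp0:1 pp1:3 pp2:1 pp3:1
Op 8: read(P0, v1) -> 40. No state change.
P0: v0 -> pp2 = 130
P1: v0 -> pp0 = 43
P2: v0 -> pp3 = 104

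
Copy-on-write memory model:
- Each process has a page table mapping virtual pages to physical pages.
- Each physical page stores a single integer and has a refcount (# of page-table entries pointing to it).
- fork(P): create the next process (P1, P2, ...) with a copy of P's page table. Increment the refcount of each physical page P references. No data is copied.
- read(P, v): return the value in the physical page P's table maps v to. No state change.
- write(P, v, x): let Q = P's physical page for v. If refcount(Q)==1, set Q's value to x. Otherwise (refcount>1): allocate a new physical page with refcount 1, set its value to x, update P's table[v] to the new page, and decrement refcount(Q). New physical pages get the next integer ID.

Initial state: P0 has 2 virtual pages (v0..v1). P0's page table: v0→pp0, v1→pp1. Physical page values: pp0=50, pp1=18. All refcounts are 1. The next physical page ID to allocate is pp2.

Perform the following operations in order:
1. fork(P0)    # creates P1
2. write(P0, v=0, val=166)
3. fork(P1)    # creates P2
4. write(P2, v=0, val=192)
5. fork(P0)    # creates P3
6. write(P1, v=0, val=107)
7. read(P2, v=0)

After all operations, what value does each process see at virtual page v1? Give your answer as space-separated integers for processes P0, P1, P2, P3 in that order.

Op 1: fork(P0) -> P1. 2 ppages; refcounts: pp0:2 pp1:2
Op 2: write(P0, v0, 166). refcount(pp0)=2>1 -> COPY to pp2. 3 ppages; refcounts: pp0:1 pp1:2 pp2:1
Op 3: fork(P1) -> P2. 3 ppages; refcounts: pp0:2 pp1:3 pp2:1
Op 4: write(P2, v0, 192). refcount(pp0)=2>1 -> COPY to pp3. 4 ppages; refcounts: pp0:1 pp1:3 pp2:1 pp3:1
Op 5: fork(P0) -> P3. 4 ppages; refcounts: pp0:1 pp1:4 pp2:2 pp3:1
Op 6: write(P1, v0, 107). refcount(pp0)=1 -> write in place. 4 ppages; refcounts: pp0:1 pp1:4 pp2:2 pp3:1
Op 7: read(P2, v0) -> 192. No state change.
P0: v1 -> pp1 = 18
P1: v1 -> pp1 = 18
P2: v1 -> pp1 = 18
P3: v1 -> pp1 = 18

Answer: 18 18 18 18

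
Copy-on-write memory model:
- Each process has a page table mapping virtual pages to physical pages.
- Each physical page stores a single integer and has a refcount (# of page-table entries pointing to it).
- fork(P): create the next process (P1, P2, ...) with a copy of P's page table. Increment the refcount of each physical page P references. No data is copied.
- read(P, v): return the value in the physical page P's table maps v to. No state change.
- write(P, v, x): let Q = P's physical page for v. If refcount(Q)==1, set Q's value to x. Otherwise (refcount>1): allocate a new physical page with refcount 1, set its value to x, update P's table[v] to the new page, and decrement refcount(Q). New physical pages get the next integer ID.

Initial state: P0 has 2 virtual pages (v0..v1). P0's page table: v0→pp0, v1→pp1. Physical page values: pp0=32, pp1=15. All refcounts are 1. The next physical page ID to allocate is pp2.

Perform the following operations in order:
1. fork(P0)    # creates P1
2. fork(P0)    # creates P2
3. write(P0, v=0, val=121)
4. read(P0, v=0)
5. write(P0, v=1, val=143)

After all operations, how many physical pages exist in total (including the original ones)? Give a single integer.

Answer: 4

Derivation:
Op 1: fork(P0) -> P1. 2 ppages; refcounts: pp0:2 pp1:2
Op 2: fork(P0) -> P2. 2 ppages; refcounts: pp0:3 pp1:3
Op 3: write(P0, v0, 121). refcount(pp0)=3>1 -> COPY to pp2. 3 ppages; refcounts: pp0:2 pp1:3 pp2:1
Op 4: read(P0, v0) -> 121. No state change.
Op 5: write(P0, v1, 143). refcount(pp1)=3>1 -> COPY to pp3. 4 ppages; refcounts: pp0:2 pp1:2 pp2:1 pp3:1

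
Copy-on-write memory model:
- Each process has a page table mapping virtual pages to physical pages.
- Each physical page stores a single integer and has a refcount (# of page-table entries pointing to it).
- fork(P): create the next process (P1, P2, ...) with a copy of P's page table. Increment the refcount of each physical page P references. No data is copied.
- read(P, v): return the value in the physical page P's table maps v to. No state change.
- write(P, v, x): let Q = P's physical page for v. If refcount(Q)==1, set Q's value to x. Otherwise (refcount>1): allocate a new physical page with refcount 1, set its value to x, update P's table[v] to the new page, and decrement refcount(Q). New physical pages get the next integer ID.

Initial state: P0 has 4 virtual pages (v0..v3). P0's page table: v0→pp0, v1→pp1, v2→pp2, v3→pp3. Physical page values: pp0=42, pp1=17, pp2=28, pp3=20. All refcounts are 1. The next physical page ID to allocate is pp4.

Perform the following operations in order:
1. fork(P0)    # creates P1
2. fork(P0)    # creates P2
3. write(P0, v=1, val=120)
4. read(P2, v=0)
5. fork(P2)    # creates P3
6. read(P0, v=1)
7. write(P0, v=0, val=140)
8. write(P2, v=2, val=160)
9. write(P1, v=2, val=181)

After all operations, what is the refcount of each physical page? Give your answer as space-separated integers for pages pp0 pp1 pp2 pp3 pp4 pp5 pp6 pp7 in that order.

Answer: 3 3 2 4 1 1 1 1

Derivation:
Op 1: fork(P0) -> P1. 4 ppages; refcounts: pp0:2 pp1:2 pp2:2 pp3:2
Op 2: fork(P0) -> P2. 4 ppages; refcounts: pp0:3 pp1:3 pp2:3 pp3:3
Op 3: write(P0, v1, 120). refcount(pp1)=3>1 -> COPY to pp4. 5 ppages; refcounts: pp0:3 pp1:2 pp2:3 pp3:3 pp4:1
Op 4: read(P2, v0) -> 42. No state change.
Op 5: fork(P2) -> P3. 5 ppages; refcounts: pp0:4 pp1:3 pp2:4 pp3:4 pp4:1
Op 6: read(P0, v1) -> 120. No state change.
Op 7: write(P0, v0, 140). refcount(pp0)=4>1 -> COPY to pp5. 6 ppages; refcounts: pp0:3 pp1:3 pp2:4 pp3:4 pp4:1 pp5:1
Op 8: write(P2, v2, 160). refcount(pp2)=4>1 -> COPY to pp6. 7 ppages; refcounts: pp0:3 pp1:3 pp2:3 pp3:4 pp4:1 pp5:1 pp6:1
Op 9: write(P1, v2, 181). refcount(pp2)=3>1 -> COPY to pp7. 8 ppages; refcounts: pp0:3 pp1:3 pp2:2 pp3:4 pp4:1 pp5:1 pp6:1 pp7:1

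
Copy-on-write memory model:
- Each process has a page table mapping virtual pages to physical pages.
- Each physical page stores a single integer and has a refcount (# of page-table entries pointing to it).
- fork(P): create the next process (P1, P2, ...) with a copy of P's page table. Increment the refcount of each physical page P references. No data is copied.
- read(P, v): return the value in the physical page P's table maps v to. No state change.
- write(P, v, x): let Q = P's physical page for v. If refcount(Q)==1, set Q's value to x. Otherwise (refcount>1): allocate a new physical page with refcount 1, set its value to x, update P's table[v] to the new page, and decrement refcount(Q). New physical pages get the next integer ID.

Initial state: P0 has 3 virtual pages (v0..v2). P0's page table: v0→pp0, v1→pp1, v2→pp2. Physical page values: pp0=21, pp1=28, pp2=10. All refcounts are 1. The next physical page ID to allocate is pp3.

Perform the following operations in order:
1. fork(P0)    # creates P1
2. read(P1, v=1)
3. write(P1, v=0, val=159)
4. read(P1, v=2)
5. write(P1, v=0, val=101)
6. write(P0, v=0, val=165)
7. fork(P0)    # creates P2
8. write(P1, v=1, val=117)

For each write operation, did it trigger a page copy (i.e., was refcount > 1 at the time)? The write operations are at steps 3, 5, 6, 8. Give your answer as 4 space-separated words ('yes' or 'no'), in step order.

Op 1: fork(P0) -> P1. 3 ppages; refcounts: pp0:2 pp1:2 pp2:2
Op 2: read(P1, v1) -> 28. No state change.
Op 3: write(P1, v0, 159). refcount(pp0)=2>1 -> COPY to pp3. 4 ppages; refcounts: pp0:1 pp1:2 pp2:2 pp3:1
Op 4: read(P1, v2) -> 10. No state change.
Op 5: write(P1, v0, 101). refcount(pp3)=1 -> write in place. 4 ppages; refcounts: pp0:1 pp1:2 pp2:2 pp3:1
Op 6: write(P0, v0, 165). refcount(pp0)=1 -> write in place. 4 ppages; refcounts: pp0:1 pp1:2 pp2:2 pp3:1
Op 7: fork(P0) -> P2. 4 ppages; refcounts: pp0:2 pp1:3 pp2:3 pp3:1
Op 8: write(P1, v1, 117). refcount(pp1)=3>1 -> COPY to pp4. 5 ppages; refcounts: pp0:2 pp1:2 pp2:3 pp3:1 pp4:1

yes no no yes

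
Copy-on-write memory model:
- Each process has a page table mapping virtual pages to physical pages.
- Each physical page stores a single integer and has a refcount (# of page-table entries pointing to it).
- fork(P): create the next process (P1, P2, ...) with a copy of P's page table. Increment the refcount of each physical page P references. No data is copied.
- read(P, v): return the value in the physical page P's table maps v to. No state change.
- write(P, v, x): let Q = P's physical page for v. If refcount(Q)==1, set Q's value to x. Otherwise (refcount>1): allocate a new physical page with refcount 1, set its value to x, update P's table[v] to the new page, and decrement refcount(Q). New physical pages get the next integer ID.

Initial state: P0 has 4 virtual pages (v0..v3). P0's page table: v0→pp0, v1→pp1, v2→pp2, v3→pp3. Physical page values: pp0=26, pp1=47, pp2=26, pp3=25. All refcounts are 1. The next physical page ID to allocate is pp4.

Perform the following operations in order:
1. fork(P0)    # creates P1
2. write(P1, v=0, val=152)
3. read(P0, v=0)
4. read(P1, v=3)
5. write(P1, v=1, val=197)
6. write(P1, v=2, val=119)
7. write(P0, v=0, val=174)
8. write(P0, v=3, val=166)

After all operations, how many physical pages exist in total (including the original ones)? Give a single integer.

Answer: 8

Derivation:
Op 1: fork(P0) -> P1. 4 ppages; refcounts: pp0:2 pp1:2 pp2:2 pp3:2
Op 2: write(P1, v0, 152). refcount(pp0)=2>1 -> COPY to pp4. 5 ppages; refcounts: pp0:1 pp1:2 pp2:2 pp3:2 pp4:1
Op 3: read(P0, v0) -> 26. No state change.
Op 4: read(P1, v3) -> 25. No state change.
Op 5: write(P1, v1, 197). refcount(pp1)=2>1 -> COPY to pp5. 6 ppages; refcounts: pp0:1 pp1:1 pp2:2 pp3:2 pp4:1 pp5:1
Op 6: write(P1, v2, 119). refcount(pp2)=2>1 -> COPY to pp6. 7 ppages; refcounts: pp0:1 pp1:1 pp2:1 pp3:2 pp4:1 pp5:1 pp6:1
Op 7: write(P0, v0, 174). refcount(pp0)=1 -> write in place. 7 ppages; refcounts: pp0:1 pp1:1 pp2:1 pp3:2 pp4:1 pp5:1 pp6:1
Op 8: write(P0, v3, 166). refcount(pp3)=2>1 -> COPY to pp7. 8 ppages; refcounts: pp0:1 pp1:1 pp2:1 pp3:1 pp4:1 pp5:1 pp6:1 pp7:1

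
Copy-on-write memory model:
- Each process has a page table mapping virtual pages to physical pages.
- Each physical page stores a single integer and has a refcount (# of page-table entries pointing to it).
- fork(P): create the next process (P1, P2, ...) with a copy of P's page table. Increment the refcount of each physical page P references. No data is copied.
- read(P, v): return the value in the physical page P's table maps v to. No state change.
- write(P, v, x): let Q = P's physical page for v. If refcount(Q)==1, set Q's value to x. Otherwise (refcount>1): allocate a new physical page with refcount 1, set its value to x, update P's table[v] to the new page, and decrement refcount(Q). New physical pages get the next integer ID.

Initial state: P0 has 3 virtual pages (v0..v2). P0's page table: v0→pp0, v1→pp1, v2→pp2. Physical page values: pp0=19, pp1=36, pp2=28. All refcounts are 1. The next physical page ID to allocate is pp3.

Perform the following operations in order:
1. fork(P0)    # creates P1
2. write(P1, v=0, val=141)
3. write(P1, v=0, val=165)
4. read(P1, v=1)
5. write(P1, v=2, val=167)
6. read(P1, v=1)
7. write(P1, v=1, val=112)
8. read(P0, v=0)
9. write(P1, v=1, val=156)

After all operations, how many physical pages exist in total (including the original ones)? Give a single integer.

Op 1: fork(P0) -> P1. 3 ppages; refcounts: pp0:2 pp1:2 pp2:2
Op 2: write(P1, v0, 141). refcount(pp0)=2>1 -> COPY to pp3. 4 ppages; refcounts: pp0:1 pp1:2 pp2:2 pp3:1
Op 3: write(P1, v0, 165). refcount(pp3)=1 -> write in place. 4 ppages; refcounts: pp0:1 pp1:2 pp2:2 pp3:1
Op 4: read(P1, v1) -> 36. No state change.
Op 5: write(P1, v2, 167). refcount(pp2)=2>1 -> COPY to pp4. 5 ppages; refcounts: pp0:1 pp1:2 pp2:1 pp3:1 pp4:1
Op 6: read(P1, v1) -> 36. No state change.
Op 7: write(P1, v1, 112). refcount(pp1)=2>1 -> COPY to pp5. 6 ppages; refcounts: pp0:1 pp1:1 pp2:1 pp3:1 pp4:1 pp5:1
Op 8: read(P0, v0) -> 19. No state change.
Op 9: write(P1, v1, 156). refcount(pp5)=1 -> write in place. 6 ppages; refcounts: pp0:1 pp1:1 pp2:1 pp3:1 pp4:1 pp5:1

Answer: 6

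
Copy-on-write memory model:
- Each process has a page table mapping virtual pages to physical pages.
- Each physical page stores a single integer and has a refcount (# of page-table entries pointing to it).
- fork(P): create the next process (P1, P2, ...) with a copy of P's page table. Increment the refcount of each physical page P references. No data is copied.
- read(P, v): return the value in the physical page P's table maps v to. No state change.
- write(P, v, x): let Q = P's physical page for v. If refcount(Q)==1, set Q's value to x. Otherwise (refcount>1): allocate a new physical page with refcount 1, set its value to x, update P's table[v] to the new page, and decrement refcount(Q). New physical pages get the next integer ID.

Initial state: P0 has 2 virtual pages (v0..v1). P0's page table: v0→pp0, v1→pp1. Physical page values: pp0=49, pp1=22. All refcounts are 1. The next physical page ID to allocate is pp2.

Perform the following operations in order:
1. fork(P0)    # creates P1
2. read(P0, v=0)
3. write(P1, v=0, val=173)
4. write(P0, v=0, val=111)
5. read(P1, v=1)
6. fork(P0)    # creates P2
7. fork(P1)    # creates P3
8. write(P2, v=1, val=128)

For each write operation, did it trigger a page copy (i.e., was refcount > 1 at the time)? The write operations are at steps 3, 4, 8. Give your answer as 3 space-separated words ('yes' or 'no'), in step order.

Op 1: fork(P0) -> P1. 2 ppages; refcounts: pp0:2 pp1:2
Op 2: read(P0, v0) -> 49. No state change.
Op 3: write(P1, v0, 173). refcount(pp0)=2>1 -> COPY to pp2. 3 ppages; refcounts: pp0:1 pp1:2 pp2:1
Op 4: write(P0, v0, 111). refcount(pp0)=1 -> write in place. 3 ppages; refcounts: pp0:1 pp1:2 pp2:1
Op 5: read(P1, v1) -> 22. No state change.
Op 6: fork(P0) -> P2. 3 ppages; refcounts: pp0:2 pp1:3 pp2:1
Op 7: fork(P1) -> P3. 3 ppages; refcounts: pp0:2 pp1:4 pp2:2
Op 8: write(P2, v1, 128). refcount(pp1)=4>1 -> COPY to pp3. 4 ppages; refcounts: pp0:2 pp1:3 pp2:2 pp3:1

yes no yes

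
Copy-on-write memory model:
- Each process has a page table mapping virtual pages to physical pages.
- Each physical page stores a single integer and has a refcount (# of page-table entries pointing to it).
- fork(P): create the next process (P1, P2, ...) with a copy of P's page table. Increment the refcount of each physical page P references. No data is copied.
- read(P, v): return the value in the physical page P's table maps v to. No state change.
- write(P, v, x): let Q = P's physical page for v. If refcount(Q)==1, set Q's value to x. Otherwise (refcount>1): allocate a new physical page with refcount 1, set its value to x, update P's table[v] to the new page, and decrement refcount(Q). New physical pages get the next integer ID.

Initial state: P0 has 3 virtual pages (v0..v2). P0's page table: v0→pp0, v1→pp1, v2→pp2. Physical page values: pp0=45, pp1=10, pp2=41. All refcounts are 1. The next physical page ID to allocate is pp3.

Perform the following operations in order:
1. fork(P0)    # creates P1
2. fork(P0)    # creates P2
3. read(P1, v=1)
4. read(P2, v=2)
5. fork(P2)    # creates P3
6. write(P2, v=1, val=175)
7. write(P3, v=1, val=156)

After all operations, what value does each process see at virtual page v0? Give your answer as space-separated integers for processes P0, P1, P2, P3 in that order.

Answer: 45 45 45 45

Derivation:
Op 1: fork(P0) -> P1. 3 ppages; refcounts: pp0:2 pp1:2 pp2:2
Op 2: fork(P0) -> P2. 3 ppages; refcounts: pp0:3 pp1:3 pp2:3
Op 3: read(P1, v1) -> 10. No state change.
Op 4: read(P2, v2) -> 41. No state change.
Op 5: fork(P2) -> P3. 3 ppages; refcounts: pp0:4 pp1:4 pp2:4
Op 6: write(P2, v1, 175). refcount(pp1)=4>1 -> COPY to pp3. 4 ppages; refcounts: pp0:4 pp1:3 pp2:4 pp3:1
Op 7: write(P3, v1, 156). refcount(pp1)=3>1 -> COPY to pp4. 5 ppages; refcounts: pp0:4 pp1:2 pp2:4 pp3:1 pp4:1
P0: v0 -> pp0 = 45
P1: v0 -> pp0 = 45
P2: v0 -> pp0 = 45
P3: v0 -> pp0 = 45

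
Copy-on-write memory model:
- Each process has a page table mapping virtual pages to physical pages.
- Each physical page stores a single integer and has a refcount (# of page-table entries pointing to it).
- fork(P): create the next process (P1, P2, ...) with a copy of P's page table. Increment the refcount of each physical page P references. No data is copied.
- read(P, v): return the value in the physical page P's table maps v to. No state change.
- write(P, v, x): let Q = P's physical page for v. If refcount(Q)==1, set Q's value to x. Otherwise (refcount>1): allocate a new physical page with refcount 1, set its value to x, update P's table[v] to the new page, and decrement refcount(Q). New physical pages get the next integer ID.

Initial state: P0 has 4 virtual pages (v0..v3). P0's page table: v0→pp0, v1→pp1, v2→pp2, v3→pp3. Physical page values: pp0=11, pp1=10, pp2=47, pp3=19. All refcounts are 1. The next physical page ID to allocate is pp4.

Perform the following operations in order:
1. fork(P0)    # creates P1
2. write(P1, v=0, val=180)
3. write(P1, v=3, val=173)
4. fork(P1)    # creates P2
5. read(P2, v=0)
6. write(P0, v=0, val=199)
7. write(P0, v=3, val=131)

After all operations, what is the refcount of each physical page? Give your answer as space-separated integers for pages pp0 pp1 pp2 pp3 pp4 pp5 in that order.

Answer: 1 3 3 1 2 2

Derivation:
Op 1: fork(P0) -> P1. 4 ppages; refcounts: pp0:2 pp1:2 pp2:2 pp3:2
Op 2: write(P1, v0, 180). refcount(pp0)=2>1 -> COPY to pp4. 5 ppages; refcounts: pp0:1 pp1:2 pp2:2 pp3:2 pp4:1
Op 3: write(P1, v3, 173). refcount(pp3)=2>1 -> COPY to pp5. 6 ppages; refcounts: pp0:1 pp1:2 pp2:2 pp3:1 pp4:1 pp5:1
Op 4: fork(P1) -> P2. 6 ppages; refcounts: pp0:1 pp1:3 pp2:3 pp3:1 pp4:2 pp5:2
Op 5: read(P2, v0) -> 180. No state change.
Op 6: write(P0, v0, 199). refcount(pp0)=1 -> write in place. 6 ppages; refcounts: pp0:1 pp1:3 pp2:3 pp3:1 pp4:2 pp5:2
Op 7: write(P0, v3, 131). refcount(pp3)=1 -> write in place. 6 ppages; refcounts: pp0:1 pp1:3 pp2:3 pp3:1 pp4:2 pp5:2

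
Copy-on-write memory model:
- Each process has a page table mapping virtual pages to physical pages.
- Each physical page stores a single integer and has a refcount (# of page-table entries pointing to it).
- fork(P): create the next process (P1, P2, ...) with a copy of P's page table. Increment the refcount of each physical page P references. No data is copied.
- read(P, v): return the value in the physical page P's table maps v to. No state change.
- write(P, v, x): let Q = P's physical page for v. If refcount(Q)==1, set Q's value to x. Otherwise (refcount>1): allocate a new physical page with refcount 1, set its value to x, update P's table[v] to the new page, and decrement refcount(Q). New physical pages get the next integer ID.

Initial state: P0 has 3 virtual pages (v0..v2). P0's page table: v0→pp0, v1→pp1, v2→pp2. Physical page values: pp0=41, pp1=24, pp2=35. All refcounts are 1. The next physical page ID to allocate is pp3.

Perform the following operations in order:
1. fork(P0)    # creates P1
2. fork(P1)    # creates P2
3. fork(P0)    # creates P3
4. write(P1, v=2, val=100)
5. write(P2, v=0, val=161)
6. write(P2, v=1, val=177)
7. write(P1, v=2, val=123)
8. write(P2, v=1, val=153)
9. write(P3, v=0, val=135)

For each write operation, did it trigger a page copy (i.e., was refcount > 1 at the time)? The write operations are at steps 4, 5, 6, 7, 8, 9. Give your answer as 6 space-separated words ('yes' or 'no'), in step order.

Op 1: fork(P0) -> P1. 3 ppages; refcounts: pp0:2 pp1:2 pp2:2
Op 2: fork(P1) -> P2. 3 ppages; refcounts: pp0:3 pp1:3 pp2:3
Op 3: fork(P0) -> P3. 3 ppages; refcounts: pp0:4 pp1:4 pp2:4
Op 4: write(P1, v2, 100). refcount(pp2)=4>1 -> COPY to pp3. 4 ppages; refcounts: pp0:4 pp1:4 pp2:3 pp3:1
Op 5: write(P2, v0, 161). refcount(pp0)=4>1 -> COPY to pp4. 5 ppages; refcounts: pp0:3 pp1:4 pp2:3 pp3:1 pp4:1
Op 6: write(P2, v1, 177). refcount(pp1)=4>1 -> COPY to pp5. 6 ppages; refcounts: pp0:3 pp1:3 pp2:3 pp3:1 pp4:1 pp5:1
Op 7: write(P1, v2, 123). refcount(pp3)=1 -> write in place. 6 ppages; refcounts: pp0:3 pp1:3 pp2:3 pp3:1 pp4:1 pp5:1
Op 8: write(P2, v1, 153). refcount(pp5)=1 -> write in place. 6 ppages; refcounts: pp0:3 pp1:3 pp2:3 pp3:1 pp4:1 pp5:1
Op 9: write(P3, v0, 135). refcount(pp0)=3>1 -> COPY to pp6. 7 ppages; refcounts: pp0:2 pp1:3 pp2:3 pp3:1 pp4:1 pp5:1 pp6:1

yes yes yes no no yes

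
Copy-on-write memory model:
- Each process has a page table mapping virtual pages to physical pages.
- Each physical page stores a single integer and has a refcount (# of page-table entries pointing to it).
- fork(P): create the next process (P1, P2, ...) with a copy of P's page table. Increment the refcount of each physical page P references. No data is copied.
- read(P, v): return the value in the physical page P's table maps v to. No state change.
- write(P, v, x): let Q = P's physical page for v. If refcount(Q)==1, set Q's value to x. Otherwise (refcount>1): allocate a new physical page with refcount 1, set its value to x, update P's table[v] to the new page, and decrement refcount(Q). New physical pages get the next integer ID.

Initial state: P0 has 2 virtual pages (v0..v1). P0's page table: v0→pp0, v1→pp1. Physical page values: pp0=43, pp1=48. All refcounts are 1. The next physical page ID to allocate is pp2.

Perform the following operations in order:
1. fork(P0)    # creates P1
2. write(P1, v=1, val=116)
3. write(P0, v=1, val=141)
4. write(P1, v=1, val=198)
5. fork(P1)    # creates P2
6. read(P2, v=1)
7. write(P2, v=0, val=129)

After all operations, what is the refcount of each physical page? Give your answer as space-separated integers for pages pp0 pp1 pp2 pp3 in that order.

Answer: 2 1 2 1

Derivation:
Op 1: fork(P0) -> P1. 2 ppages; refcounts: pp0:2 pp1:2
Op 2: write(P1, v1, 116). refcount(pp1)=2>1 -> COPY to pp2. 3 ppages; refcounts: pp0:2 pp1:1 pp2:1
Op 3: write(P0, v1, 141). refcount(pp1)=1 -> write in place. 3 ppages; refcounts: pp0:2 pp1:1 pp2:1
Op 4: write(P1, v1, 198). refcount(pp2)=1 -> write in place. 3 ppages; refcounts: pp0:2 pp1:1 pp2:1
Op 5: fork(P1) -> P2. 3 ppages; refcounts: pp0:3 pp1:1 pp2:2
Op 6: read(P2, v1) -> 198. No state change.
Op 7: write(P2, v0, 129). refcount(pp0)=3>1 -> COPY to pp3. 4 ppages; refcounts: pp0:2 pp1:1 pp2:2 pp3:1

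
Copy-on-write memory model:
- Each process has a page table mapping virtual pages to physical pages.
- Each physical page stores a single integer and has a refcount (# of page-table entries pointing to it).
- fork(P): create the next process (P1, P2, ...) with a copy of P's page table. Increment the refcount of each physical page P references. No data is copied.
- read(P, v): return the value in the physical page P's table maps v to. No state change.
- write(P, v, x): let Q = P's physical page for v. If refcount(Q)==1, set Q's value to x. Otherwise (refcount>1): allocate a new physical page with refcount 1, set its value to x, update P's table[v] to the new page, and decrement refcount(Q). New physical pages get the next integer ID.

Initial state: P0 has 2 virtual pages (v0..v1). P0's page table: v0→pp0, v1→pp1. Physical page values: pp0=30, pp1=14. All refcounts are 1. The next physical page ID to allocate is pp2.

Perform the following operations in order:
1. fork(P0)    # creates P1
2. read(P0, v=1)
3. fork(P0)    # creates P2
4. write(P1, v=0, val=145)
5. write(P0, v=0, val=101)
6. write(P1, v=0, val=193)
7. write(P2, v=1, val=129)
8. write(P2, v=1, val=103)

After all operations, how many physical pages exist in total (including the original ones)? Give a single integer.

Op 1: fork(P0) -> P1. 2 ppages; refcounts: pp0:2 pp1:2
Op 2: read(P0, v1) -> 14. No state change.
Op 3: fork(P0) -> P2. 2 ppages; refcounts: pp0:3 pp1:3
Op 4: write(P1, v0, 145). refcount(pp0)=3>1 -> COPY to pp2. 3 ppages; refcounts: pp0:2 pp1:3 pp2:1
Op 5: write(P0, v0, 101). refcount(pp0)=2>1 -> COPY to pp3. 4 ppages; refcounts: pp0:1 pp1:3 pp2:1 pp3:1
Op 6: write(P1, v0, 193). refcount(pp2)=1 -> write in place. 4 ppages; refcounts: pp0:1 pp1:3 pp2:1 pp3:1
Op 7: write(P2, v1, 129). refcount(pp1)=3>1 -> COPY to pp4. 5 ppages; refcounts: pp0:1 pp1:2 pp2:1 pp3:1 pp4:1
Op 8: write(P2, v1, 103). refcount(pp4)=1 -> write in place. 5 ppages; refcounts: pp0:1 pp1:2 pp2:1 pp3:1 pp4:1

Answer: 5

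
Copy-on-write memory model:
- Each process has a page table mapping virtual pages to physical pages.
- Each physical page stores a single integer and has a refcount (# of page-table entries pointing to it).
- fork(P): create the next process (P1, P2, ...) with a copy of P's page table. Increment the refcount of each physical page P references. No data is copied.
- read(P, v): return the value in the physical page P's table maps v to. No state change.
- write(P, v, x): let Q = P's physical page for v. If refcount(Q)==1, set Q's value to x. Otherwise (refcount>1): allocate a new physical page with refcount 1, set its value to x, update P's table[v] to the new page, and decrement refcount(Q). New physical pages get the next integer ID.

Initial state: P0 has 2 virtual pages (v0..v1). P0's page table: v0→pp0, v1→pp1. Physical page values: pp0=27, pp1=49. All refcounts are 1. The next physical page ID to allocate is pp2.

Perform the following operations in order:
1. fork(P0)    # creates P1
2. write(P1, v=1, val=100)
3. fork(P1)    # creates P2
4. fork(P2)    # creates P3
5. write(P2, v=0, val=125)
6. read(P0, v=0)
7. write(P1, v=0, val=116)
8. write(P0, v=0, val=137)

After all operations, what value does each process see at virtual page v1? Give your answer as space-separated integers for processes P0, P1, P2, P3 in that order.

Answer: 49 100 100 100

Derivation:
Op 1: fork(P0) -> P1. 2 ppages; refcounts: pp0:2 pp1:2
Op 2: write(P1, v1, 100). refcount(pp1)=2>1 -> COPY to pp2. 3 ppages; refcounts: pp0:2 pp1:1 pp2:1
Op 3: fork(P1) -> P2. 3 ppages; refcounts: pp0:3 pp1:1 pp2:2
Op 4: fork(P2) -> P3. 3 ppages; refcounts: pp0:4 pp1:1 pp2:3
Op 5: write(P2, v0, 125). refcount(pp0)=4>1 -> COPY to pp3. 4 ppages; refcounts: pp0:3 pp1:1 pp2:3 pp3:1
Op 6: read(P0, v0) -> 27. No state change.
Op 7: write(P1, v0, 116). refcount(pp0)=3>1 -> COPY to pp4. 5 ppages; refcounts: pp0:2 pp1:1 pp2:3 pp3:1 pp4:1
Op 8: write(P0, v0, 137). refcount(pp0)=2>1 -> COPY to pp5. 6 ppages; refcounts: pp0:1 pp1:1 pp2:3 pp3:1 pp4:1 pp5:1
P0: v1 -> pp1 = 49
P1: v1 -> pp2 = 100
P2: v1 -> pp2 = 100
P3: v1 -> pp2 = 100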